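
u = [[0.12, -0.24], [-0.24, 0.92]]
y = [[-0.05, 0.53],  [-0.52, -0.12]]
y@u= [[-0.13, 0.5], [-0.03, 0.01]]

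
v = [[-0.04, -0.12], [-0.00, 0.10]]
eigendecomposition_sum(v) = [[-0.04, -0.03], [-0.00, -0.00]] + [[0.0,-0.09], [0.00,0.10]]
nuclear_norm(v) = 0.18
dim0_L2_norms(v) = [0.04, 0.16]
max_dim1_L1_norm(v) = 0.16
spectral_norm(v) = 0.16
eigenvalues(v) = [-0.04, 0.1]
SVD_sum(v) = [[-0.02, -0.12], [0.02, 0.1]] + [[-0.02, 0.00], [-0.02, 0.0]]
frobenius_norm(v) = 0.16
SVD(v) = [[-0.79, -0.62], [0.62, -0.79]] @ diag([0.15927748389792257, 0.025113405247935185]) @ [[0.20, 0.98], [0.98, -0.2]]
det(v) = -0.00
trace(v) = 0.06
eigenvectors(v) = [[1.0, -0.65], [0.0, 0.76]]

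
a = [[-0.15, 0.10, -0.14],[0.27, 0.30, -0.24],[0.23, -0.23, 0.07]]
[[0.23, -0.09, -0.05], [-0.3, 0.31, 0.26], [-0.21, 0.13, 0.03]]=a @ [[-1.18, 0.83, 0.56], [-0.49, 0.26, 0.48], [-0.7, -0.05, 0.13]]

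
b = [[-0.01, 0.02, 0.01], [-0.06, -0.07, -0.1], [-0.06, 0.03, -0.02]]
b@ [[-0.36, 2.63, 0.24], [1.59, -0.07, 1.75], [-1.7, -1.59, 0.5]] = [[0.02, -0.04, 0.04], [0.08, 0.01, -0.19], [0.10, -0.13, 0.03]]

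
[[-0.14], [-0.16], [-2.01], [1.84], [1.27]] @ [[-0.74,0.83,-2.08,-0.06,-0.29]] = [[0.1,-0.12,0.29,0.01,0.04], [0.12,-0.13,0.33,0.01,0.05], [1.49,-1.67,4.18,0.12,0.58], [-1.36,1.53,-3.83,-0.11,-0.53], [-0.94,1.05,-2.64,-0.08,-0.37]]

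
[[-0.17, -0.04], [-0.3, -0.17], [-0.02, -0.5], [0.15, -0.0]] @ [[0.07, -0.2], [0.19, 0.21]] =[[-0.02, 0.03],[-0.05, 0.02],[-0.10, -0.1],[0.01, -0.03]]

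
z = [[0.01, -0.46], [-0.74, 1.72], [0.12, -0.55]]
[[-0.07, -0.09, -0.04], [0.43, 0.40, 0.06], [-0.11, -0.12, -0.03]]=z @ [[-0.25, -0.07, 0.13], [0.14, 0.20, 0.09]]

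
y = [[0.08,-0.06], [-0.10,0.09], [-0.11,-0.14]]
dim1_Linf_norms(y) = [0.08, 0.1, 0.14]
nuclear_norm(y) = 0.35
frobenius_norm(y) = 0.24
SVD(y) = [[0.12,0.59],[-0.23,-0.77],[0.97,-0.25]] @ diag([0.17895817713238737, 0.1666552454543603]) @ [[-0.41, -0.91], [0.91, -0.41]]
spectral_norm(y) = 0.18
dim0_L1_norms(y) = [0.29, 0.29]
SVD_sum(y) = [[-0.01, -0.02],[0.02, 0.04],[-0.07, -0.16]] + [[0.09,-0.04],[-0.12,0.05],[-0.04,0.02]]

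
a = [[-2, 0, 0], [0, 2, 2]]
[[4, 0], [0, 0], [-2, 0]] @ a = [[-8, 0, 0], [0, 0, 0], [4, 0, 0]]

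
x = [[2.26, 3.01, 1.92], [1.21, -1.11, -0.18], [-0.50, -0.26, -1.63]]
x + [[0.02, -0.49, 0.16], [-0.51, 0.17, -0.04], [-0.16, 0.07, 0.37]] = [[2.28, 2.52, 2.08],[0.7, -0.94, -0.22],[-0.66, -0.19, -1.26]]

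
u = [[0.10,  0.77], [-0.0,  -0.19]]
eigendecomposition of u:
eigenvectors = [[1.00, -0.94], [0.00, 0.35]]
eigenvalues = [0.1, -0.19]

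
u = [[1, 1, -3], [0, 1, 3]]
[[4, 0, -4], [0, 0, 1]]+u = [[5, 1, -7], [0, 1, 4]]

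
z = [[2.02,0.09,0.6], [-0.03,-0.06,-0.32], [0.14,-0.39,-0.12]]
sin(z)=[[0.87, 0.1, 0.28], [-0.0, -0.05, -0.30], [0.06, -0.38, -0.13]]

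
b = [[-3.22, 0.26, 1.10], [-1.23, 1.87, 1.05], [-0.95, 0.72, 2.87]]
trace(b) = 1.52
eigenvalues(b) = [-3.01, 3.14, 1.4]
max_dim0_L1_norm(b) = 5.4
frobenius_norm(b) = 5.24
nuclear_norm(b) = 8.06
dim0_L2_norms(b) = [3.58, 2.02, 3.25]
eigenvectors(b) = [[-0.97, 0.17, 0.06],[-0.22, 0.53, -0.88],[-0.13, 0.83, 0.47]]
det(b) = -13.21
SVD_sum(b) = [[-2.17, 0.97, 1.93], [-1.51, 0.67, 1.34], [-1.92, 0.86, 1.71]] + [[-1.05, -0.46, -0.95],[0.27, 0.12, 0.24],[0.98, 0.43, 0.88]] + [[-0.00,-0.25,0.12], [0.01,1.08,-0.53], [-0.01,-0.56,0.28]]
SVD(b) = [[-0.66,0.72,0.2], [-0.46,-0.18,-0.87], [-0.59,-0.67,0.45]] @ diag([4.606217668371663, 2.0677680259769193, 1.3867927683429309]) @ [[0.71, -0.32, -0.63], [-0.71, -0.31, -0.64], [-0.01, -0.90, 0.44]]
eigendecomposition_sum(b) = [[-3.11,0.08,0.57], [-0.69,0.02,0.13], [-0.42,0.01,0.08]] + [[-0.12, 0.25, 0.49], [-0.39, 0.81, 1.56], [-0.61, 1.27, 2.45]] + [[0.01, -0.07, 0.05], [-0.15, 1.05, -0.64], [0.08, -0.56, 0.34]]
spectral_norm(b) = 4.61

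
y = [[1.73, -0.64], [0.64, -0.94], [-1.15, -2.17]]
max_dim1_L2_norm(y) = 2.46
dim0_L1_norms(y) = [3.52, 3.75]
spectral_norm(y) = 2.53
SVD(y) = [[0.07, 0.88],[-0.23, 0.47],[-0.97, -0.05]] @ diag([2.525229480230882, 2.0857411325888138]) @ [[0.43, 0.9], [0.90, -0.43]]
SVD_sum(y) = [[0.07, 0.15], [-0.25, -0.52], [-1.06, -2.22]] + [[1.66, -0.79], [0.89, -0.42], [-0.09, 0.05]]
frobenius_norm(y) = 3.28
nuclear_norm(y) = 4.61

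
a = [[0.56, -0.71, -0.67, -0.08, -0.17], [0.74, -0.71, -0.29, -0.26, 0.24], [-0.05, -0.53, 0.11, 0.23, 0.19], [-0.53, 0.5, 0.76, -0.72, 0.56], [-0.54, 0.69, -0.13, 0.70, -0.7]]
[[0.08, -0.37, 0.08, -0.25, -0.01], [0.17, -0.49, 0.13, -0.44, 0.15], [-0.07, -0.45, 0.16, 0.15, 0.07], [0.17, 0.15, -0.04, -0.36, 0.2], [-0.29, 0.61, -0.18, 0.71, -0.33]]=a@[[0.12, 0.02, -0.02, -0.28, 0.06], [0.02, 0.78, -0.24, 0.02, -0.06], [-0.02, -0.24, 0.09, 0.05, 0.07], [-0.28, 0.02, 0.05, 0.7, -0.09], [0.06, -0.06, 0.07, -0.09, 0.26]]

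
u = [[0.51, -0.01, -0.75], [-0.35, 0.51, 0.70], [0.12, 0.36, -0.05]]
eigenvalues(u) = [-0.03, 0.08, 0.92]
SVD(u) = [[-0.69, -0.51, -0.51],[0.72, -0.48, -0.50],[0.01, -0.72, 0.7]] @ diag([1.247705980312381, 0.5338750468136472, 0.0026872071833740577]) @ [[-0.48, 0.3, 0.82], [-0.33, -0.93, 0.15], [-0.81, 0.20, -0.55]]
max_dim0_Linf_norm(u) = 0.75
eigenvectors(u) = [[-0.79, 0.86, -0.48], [0.23, -0.11, 0.84], [-0.57, 0.50, 0.25]]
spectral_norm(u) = 1.25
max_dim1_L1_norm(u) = 1.56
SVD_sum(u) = [[0.42, -0.26, -0.71], [-0.44, 0.27, 0.74], [-0.00, 0.00, 0.01]] + [[0.09,0.25,-0.04],[0.08,0.24,-0.04],[0.13,0.36,-0.06]] + [[0.0,-0.0,0.00], [0.00,-0.00,0.00], [-0.00,0.00,-0.00]]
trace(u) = 0.97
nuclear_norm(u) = 1.78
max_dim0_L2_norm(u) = 1.03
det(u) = -0.00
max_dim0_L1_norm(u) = 1.5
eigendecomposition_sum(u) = [[0.07, 0.07, -0.11], [-0.02, -0.02, 0.03], [0.05, 0.05, -0.08]] + [[0.27, 0.24, -0.28], [-0.04, -0.03, 0.04], [0.16, 0.14, -0.16]] + [[0.17, -0.32, -0.36],[-0.29, 0.56, 0.63],[-0.09, 0.17, 0.19]]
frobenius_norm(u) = 1.36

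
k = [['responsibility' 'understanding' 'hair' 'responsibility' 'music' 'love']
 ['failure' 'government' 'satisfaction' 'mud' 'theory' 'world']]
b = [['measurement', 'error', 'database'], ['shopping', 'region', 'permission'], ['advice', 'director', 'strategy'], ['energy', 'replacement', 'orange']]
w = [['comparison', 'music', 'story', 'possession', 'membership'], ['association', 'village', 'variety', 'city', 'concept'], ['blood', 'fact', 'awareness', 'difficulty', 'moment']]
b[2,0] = 'advice'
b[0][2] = 'database'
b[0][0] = 'measurement'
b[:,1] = ['error', 'region', 'director', 'replacement']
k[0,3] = 'responsibility'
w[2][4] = 'moment'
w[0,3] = 'possession'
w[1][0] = 'association'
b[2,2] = 'strategy'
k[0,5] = 'love'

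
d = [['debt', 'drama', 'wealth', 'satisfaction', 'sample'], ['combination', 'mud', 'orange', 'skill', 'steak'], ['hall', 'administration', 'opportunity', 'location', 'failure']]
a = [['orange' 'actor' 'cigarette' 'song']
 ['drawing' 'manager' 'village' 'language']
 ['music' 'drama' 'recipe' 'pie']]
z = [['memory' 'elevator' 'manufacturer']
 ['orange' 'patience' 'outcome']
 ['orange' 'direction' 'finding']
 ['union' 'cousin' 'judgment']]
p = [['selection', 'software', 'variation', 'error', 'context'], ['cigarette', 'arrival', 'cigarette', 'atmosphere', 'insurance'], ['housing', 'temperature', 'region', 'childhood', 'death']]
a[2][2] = 'recipe'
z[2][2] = 'finding'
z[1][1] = 'patience'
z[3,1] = 'cousin'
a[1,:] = ['drawing', 'manager', 'village', 'language']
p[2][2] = 'region'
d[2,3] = 'location'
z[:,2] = ['manufacturer', 'outcome', 'finding', 'judgment']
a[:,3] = ['song', 'language', 'pie']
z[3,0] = 'union'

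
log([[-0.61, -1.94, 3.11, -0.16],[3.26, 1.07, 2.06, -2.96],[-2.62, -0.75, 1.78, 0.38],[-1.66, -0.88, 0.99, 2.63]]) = [[0.84, -0.68, 1.6, -0.48], [1.82, 0.79, -0.2, -1.06], [-0.68, -0.67, 1.38, -0.33], [-0.16, -0.38, 0.66, 0.72]]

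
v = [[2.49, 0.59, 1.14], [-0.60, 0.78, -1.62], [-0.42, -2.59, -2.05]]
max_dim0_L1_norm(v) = 4.81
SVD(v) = [[-0.59, -0.6, -0.53], [0.25, 0.5, -0.83], [0.77, -0.63, -0.15]] @ diag([3.9225162084415643, 2.2640184614353456, 1.4197489217439612]) @ [[-0.5, -0.55, -0.67], [-0.68, 0.73, -0.09], [-0.54, -0.41, 0.73]]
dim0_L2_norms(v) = [2.6, 2.77, 2.85]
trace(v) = 1.22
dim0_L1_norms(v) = [3.51, 3.96, 4.81]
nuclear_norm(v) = 7.61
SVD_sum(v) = [[1.16, 1.27, 1.57], [-0.48, -0.53, -0.65], [-1.49, -1.64, -2.03]] + [[0.92, -0.99, 0.13], [-0.76, 0.82, -0.10], [0.96, -1.03, 0.13]] + [[0.41, 0.31, -0.56], [0.64, 0.49, -0.87], [0.11, 0.09, -0.15]]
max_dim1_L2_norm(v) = 3.33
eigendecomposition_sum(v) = [[0.09, 0.41, 0.61],[-0.14, -0.63, -0.95],[-0.36, -1.62, -2.42]] + [[2.13, -0.21, 0.62], [-1.34, 0.13, -0.39], [0.58, -0.06, 0.17]] + [[0.27, 0.39, -0.09], [0.89, 1.28, -0.28], [-0.63, -0.92, 0.2]]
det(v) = -12.61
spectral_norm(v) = 3.92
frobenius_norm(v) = 4.75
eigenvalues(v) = [-2.96, 2.43, 1.75]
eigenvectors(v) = [[0.23, -0.82, -0.24], [-0.36, 0.52, -0.79], [-0.91, -0.22, 0.56]]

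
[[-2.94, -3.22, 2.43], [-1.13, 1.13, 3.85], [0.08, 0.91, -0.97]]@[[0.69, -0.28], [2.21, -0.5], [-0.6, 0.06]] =[[-10.60, 2.58], [-0.59, -0.02], [2.65, -0.54]]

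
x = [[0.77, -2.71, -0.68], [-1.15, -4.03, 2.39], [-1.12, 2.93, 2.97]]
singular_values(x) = [5.68, 4.23, 0.47]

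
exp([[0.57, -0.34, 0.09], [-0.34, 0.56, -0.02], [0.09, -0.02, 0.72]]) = [[1.88, -0.61, 0.18], [-0.61, 1.85, -0.07], [0.18, -0.07, 2.06]]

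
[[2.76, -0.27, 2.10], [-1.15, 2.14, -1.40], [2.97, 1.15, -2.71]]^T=[[2.76,-1.15,2.97], [-0.27,2.14,1.15], [2.10,-1.4,-2.71]]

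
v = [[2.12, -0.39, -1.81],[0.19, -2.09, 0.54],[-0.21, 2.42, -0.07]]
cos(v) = [[-0.57, 1.32, 1.29], [0.02, -0.49, 0.40], [0.01, 1.33, 0.5]]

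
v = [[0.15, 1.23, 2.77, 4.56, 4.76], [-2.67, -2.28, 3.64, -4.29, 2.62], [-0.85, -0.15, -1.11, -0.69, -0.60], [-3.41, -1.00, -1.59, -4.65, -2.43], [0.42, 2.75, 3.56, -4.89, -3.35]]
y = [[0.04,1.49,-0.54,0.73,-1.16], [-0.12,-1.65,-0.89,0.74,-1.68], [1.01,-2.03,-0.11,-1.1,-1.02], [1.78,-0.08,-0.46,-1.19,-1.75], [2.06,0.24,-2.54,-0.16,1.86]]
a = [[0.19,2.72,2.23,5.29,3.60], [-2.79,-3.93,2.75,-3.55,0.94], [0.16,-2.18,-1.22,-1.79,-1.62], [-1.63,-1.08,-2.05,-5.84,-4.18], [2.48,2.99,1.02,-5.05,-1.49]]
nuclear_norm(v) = 25.79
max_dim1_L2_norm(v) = 7.45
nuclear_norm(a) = 25.52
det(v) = 127.59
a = v + y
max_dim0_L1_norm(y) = 7.47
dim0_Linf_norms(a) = [2.79, 3.93, 2.75, 5.84, 4.18]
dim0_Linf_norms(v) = [3.41, 2.75, 3.64, 4.89, 4.76]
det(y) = -0.33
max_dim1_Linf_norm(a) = 5.84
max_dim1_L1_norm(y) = 6.86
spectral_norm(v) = 10.74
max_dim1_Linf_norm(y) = 2.54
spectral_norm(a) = 11.88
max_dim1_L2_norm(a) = 7.72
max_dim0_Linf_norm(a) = 5.84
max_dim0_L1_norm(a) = 21.52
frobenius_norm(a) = 14.60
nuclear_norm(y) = 12.36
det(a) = -113.39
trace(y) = -1.05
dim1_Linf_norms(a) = [5.29, 3.93, 2.18, 5.84, 5.05]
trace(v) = -11.24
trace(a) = -12.29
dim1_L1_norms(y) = [3.96, 5.08, 5.27, 5.26, 6.86]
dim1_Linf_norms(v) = [4.76, 4.29, 1.11, 4.65, 4.89]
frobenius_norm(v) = 14.30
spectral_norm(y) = 3.94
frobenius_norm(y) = 6.39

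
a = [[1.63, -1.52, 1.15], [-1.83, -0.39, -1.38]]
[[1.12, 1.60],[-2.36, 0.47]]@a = [[-1.1, -2.33, -0.92], [-4.71, 3.40, -3.36]]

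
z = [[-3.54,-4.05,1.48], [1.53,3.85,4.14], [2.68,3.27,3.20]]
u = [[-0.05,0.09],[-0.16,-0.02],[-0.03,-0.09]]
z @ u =[[0.78,-0.37], [-0.82,-0.31], [-0.75,-0.11]]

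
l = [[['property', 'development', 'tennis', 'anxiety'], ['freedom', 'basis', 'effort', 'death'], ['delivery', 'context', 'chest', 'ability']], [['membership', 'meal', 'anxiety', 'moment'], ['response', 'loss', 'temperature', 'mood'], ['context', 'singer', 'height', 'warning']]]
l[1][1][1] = 'loss'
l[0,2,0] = 'delivery'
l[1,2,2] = 'height'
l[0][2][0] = 'delivery'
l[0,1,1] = 'basis'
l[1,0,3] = 'moment'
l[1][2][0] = 'context'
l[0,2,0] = 'delivery'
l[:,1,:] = [['freedom', 'basis', 'effort', 'death'], ['response', 'loss', 'temperature', 'mood']]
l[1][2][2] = 'height'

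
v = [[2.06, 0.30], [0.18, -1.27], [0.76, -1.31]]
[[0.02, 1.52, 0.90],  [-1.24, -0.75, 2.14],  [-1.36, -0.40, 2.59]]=v @ [[-0.13, 0.64, 0.67], [0.96, 0.68, -1.59]]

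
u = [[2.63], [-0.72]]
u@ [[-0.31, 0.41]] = [[-0.82, 1.08],[0.22, -0.30]]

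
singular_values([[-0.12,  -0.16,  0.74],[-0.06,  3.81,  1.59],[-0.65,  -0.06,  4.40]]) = [5.07, 3.42, 0.0]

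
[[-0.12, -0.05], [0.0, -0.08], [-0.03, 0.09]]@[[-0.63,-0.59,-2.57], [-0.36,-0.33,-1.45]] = [[0.09, 0.09, 0.38], [0.03, 0.03, 0.12], [-0.01, -0.01, -0.05]]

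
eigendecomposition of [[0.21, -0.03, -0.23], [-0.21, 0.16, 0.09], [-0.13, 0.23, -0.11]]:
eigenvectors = [[-0.60, 0.64, 0.53], [0.66, 0.61, 0.11], [0.44, 0.47, 0.84]]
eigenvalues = [0.41, 0.01, -0.16]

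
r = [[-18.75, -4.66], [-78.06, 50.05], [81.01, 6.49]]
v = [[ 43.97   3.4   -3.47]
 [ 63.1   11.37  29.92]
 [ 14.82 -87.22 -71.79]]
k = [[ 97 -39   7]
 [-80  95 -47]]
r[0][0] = -18.75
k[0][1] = -39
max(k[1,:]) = 95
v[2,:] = [14.82, -87.22, -71.79]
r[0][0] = -18.75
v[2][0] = 14.82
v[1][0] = 63.1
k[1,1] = 95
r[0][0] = -18.75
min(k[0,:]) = -39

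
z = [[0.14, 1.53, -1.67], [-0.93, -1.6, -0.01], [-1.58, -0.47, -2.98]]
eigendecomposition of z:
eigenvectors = [[-0.34, -0.81, 0.64], [-0.16, 0.47, -0.71], [-0.93, 0.36, -0.3]]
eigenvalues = [-3.65, -0.02, -0.77]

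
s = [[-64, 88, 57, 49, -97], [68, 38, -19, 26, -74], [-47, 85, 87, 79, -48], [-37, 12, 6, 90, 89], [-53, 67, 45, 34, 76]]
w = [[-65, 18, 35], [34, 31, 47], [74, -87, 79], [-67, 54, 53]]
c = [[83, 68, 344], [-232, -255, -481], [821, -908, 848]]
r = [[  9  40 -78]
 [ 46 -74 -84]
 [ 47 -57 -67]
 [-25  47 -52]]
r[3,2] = -52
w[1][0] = 34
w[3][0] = -67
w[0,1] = 18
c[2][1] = -908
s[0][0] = -64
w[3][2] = 53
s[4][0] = -53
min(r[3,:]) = -52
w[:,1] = [18, 31, -87, 54]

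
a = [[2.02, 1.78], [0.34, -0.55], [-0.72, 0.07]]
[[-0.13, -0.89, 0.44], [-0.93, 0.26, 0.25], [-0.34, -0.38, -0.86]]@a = [[-0.88, 0.29], [-1.97, -1.78], [-0.2, -0.46]]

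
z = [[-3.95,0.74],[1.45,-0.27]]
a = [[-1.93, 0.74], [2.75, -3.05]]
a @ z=[[8.7, -1.63], [-15.28, 2.86]]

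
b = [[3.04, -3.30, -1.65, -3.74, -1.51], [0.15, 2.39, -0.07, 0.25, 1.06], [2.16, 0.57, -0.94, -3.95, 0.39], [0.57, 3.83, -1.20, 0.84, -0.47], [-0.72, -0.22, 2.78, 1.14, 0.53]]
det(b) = 63.547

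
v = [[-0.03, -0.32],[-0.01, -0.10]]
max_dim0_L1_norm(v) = 0.42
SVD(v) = [[-0.95, -0.3],[-0.3, 0.95]] @ diag([0.33674864107404623, 0.0005939147946138944]) @ [[0.09, 1.00],[-1.0, 0.09]]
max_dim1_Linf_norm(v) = 0.32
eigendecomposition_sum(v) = [[0.00,-0.0], [-0.00,0.00]] + [[-0.03, -0.32], [-0.01, -0.10]]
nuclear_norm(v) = 0.34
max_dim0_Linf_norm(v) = 0.32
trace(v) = -0.13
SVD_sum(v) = [[-0.03,-0.32],  [-0.01,-0.10]] + [[0.0, -0.00],[-0.0, 0.0]]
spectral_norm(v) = 0.34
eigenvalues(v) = [0.0, -0.13]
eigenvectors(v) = [[1.00, 0.95], [-0.10, 0.3]]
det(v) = -0.00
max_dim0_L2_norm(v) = 0.34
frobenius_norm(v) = 0.34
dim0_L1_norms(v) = [0.04, 0.42]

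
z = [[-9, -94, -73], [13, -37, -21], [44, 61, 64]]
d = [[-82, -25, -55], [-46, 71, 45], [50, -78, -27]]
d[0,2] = -55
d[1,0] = -46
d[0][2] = -55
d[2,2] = -27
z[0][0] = -9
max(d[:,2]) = 45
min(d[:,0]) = -82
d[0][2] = -55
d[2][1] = -78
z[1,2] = -21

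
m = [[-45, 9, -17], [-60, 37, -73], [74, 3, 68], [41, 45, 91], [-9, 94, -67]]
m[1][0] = -60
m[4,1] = 94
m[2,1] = 3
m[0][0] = -45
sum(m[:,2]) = 2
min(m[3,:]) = 41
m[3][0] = 41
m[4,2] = -67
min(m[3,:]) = 41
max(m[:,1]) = 94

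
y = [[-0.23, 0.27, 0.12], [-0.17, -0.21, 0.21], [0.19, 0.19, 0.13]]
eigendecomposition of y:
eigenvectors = [[(0.1+0.65j), 0.10-0.65j, (0.36+0j)],  [-0.67+0.00j, -0.67-0.00j, (0.27+0j)],  [(0.32-0.13j), (0.32+0.13j), (0.89+0j)]]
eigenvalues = [(-0.29+0.21j), (-0.29-0.21j), (0.26+0j)]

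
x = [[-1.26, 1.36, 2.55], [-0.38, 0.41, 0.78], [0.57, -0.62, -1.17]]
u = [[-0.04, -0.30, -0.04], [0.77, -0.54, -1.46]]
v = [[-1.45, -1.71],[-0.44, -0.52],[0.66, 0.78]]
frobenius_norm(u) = 1.76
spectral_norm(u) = 1.74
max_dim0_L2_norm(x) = 2.91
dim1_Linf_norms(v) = [1.71, 0.52, 0.78]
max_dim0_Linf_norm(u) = 1.46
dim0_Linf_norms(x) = [1.26, 1.36, 2.55]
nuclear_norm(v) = 2.56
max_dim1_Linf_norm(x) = 2.55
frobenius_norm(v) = 2.56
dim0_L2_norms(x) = [1.43, 1.55, 2.91]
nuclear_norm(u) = 2.02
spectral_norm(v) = 2.56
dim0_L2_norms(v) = [1.65, 1.95]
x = v @ u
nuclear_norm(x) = 3.61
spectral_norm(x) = 3.60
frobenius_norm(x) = 3.60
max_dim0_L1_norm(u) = 1.5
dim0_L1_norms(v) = [2.55, 3.01]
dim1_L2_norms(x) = [3.15, 0.96, 1.44]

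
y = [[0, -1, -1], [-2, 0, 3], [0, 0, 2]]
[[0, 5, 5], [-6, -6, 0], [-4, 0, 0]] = y@[[0, 3, 0], [2, -5, -5], [-2, 0, 0]]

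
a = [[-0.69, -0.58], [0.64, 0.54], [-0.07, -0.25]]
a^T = [[-0.69, 0.64, -0.07], [-0.58, 0.54, -0.25]]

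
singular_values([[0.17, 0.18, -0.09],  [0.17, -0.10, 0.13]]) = [0.26, 0.24]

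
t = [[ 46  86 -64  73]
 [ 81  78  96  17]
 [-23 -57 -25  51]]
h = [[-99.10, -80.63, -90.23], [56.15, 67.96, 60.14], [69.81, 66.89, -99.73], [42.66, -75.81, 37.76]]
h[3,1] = -75.81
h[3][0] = 42.66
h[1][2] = 60.14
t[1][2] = 96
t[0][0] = 46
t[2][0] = -23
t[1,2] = 96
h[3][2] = 37.76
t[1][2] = 96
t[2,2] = -25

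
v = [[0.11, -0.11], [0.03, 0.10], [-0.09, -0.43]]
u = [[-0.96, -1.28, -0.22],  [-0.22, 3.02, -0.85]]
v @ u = [[-0.08, -0.47, 0.07], [-0.05, 0.26, -0.09], [0.18, -1.18, 0.39]]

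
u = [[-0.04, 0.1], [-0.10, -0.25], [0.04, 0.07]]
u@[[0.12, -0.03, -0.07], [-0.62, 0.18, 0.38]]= [[-0.07,0.02,0.04], [0.14,-0.04,-0.09], [-0.04,0.01,0.02]]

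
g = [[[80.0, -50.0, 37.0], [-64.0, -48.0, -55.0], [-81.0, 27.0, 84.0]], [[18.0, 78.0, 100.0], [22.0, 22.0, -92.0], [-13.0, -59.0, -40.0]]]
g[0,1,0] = -64.0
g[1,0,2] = 100.0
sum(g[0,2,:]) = 30.0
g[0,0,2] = 37.0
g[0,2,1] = 27.0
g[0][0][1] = -50.0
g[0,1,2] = -55.0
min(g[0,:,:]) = -81.0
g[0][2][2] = 84.0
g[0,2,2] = 84.0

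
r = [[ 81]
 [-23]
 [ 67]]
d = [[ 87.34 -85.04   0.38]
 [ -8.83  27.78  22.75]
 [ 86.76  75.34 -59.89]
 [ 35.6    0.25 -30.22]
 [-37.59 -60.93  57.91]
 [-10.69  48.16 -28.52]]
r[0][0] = 81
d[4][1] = -60.93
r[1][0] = -23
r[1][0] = -23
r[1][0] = -23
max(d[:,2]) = 57.91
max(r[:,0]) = 81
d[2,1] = 75.34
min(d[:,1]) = -85.04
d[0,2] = 0.38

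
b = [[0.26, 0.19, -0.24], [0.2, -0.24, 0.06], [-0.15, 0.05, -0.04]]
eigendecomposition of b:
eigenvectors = [[-0.92, -0.39, 0.27],[-0.26, 0.86, 0.55],[0.29, -0.32, 0.79]]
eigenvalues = [0.39, -0.35, -0.06]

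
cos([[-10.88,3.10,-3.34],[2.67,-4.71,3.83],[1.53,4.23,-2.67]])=[[0.89, 0.08, -0.07], [0.03, 0.95, 0.02], [-0.00, -0.01, 0.98]]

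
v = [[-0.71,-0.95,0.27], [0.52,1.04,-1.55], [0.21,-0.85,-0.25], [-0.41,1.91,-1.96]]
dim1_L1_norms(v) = [1.93, 3.11, 1.31, 4.28]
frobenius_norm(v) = 3.70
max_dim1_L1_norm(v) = 4.28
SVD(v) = [[-0.26, -0.84, -0.12], [0.54, 0.25, -0.54], [-0.12, -0.16, -0.81], [0.79, -0.46, 0.21]] @ diag([3.431954373697784, 0.9888994499227752, 0.9821746559543708]) @ [[0.03, 0.71, -0.71], [0.89, 0.31, 0.35], [-0.46, 0.64, 0.62]]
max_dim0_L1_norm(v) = 4.75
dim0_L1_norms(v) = [1.85, 4.75, 4.03]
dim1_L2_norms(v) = [1.22, 1.94, 0.91, 2.77]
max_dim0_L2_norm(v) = 2.53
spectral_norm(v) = 3.43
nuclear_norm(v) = 5.40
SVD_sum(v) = [[-0.03, -0.62, 0.63], [0.06, 1.30, -1.31], [-0.01, -0.29, 0.29], [0.09, 1.92, -1.93]] + [[-0.73, -0.25, -0.29], [0.22, 0.07, 0.08], [-0.14, -0.05, -0.06], [-0.41, -0.14, -0.16]] + [[0.05,-0.07,-0.07],[0.24,-0.34,-0.33],[0.37,-0.51,-0.49],[-0.09,0.13,0.12]]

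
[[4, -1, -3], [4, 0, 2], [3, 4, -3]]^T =[[4, 4, 3], [-1, 0, 4], [-3, 2, -3]]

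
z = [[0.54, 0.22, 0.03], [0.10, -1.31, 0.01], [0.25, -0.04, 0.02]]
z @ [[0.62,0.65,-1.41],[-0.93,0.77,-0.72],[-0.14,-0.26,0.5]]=[[0.13, 0.51, -0.9], [1.28, -0.95, 0.81], [0.19, 0.13, -0.31]]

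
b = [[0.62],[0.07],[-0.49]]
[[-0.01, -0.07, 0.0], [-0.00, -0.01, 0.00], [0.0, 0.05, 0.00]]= b @ [[-0.01,  -0.11,  0.0]]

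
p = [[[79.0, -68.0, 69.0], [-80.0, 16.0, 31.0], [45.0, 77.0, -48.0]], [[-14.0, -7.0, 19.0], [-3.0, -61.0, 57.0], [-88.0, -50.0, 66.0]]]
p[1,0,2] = 19.0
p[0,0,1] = -68.0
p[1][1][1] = -61.0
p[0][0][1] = -68.0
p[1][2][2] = 66.0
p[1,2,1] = -50.0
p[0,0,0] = 79.0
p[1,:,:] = [[-14.0, -7.0, 19.0], [-3.0, -61.0, 57.0], [-88.0, -50.0, 66.0]]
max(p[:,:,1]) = 77.0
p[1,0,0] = -14.0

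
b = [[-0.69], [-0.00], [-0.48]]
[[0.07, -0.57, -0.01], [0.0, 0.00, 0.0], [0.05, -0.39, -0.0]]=b@ [[-0.1,0.82,0.01]]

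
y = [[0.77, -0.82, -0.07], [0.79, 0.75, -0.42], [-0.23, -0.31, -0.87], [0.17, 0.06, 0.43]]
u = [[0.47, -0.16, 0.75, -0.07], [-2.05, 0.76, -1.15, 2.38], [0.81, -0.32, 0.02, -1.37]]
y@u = [[1.99, -0.72, 1.52, -1.91], [-1.51, 0.58, -0.28, 2.31], [-0.18, 0.08, 0.17, 0.47], [0.31, -0.12, 0.07, -0.46]]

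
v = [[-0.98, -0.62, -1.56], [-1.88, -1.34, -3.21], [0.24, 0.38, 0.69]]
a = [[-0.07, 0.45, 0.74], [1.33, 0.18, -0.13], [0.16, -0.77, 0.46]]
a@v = [[-0.6, -0.28, -0.82],[-1.67, -1.12, -2.74],[1.4, 1.11, 2.54]]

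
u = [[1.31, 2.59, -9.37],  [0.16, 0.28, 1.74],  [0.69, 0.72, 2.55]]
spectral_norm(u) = 10.18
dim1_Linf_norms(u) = [9.37, 1.74, 2.55]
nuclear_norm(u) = 12.10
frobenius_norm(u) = 10.34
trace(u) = 4.14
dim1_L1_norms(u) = [13.27, 2.18, 3.96]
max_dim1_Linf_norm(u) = 9.37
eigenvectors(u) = [[-0.95+0.00j, (-0.95-0j), (0.82+0j)], [(0.13+0.09j), 0.13-0.09j, -0.57+0.00j], [(0.1+0.24j), 0.10-0.24j, -0.07+0.00j]]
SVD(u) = [[-0.96, -0.27, -0.05], [0.16, -0.41, -0.9], [0.22, -0.87, 0.43]] @ diag([10.176230797300839, 1.81144159529334, 0.11272136845797791]) @ [[-0.11, -0.23, 0.97], [-0.56, -0.79, -0.25], [0.82, -0.57, -0.04]]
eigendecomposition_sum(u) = [[0.68+1.65j, (1.51+1.99j), (-4.77+3.12j)], [0.07-0.28j, (-0.01-0.41j), (0.93+0.04j)], [(0.34-0.34j), 0.34-0.59j, (1.28+0.87j)]] + [[0.68-1.65j, (1.51-1.99j), (-4.77-3.12j)],[(0.07+0.28j), (-0.01+0.41j), (0.93-0.04j)],[(0.34+0.34j), (0.34+0.59j), (1.28-0.87j)]] + [[(-0.04+0j), (-0.44+0j), 0.16+0.00j], [(0.03-0j), (0.31-0j), (-0.12-0j)], [0.00-0.00j, (0.04-0j), (-0.01-0j)]]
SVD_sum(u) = [[1.04, 2.21, -9.49],  [-0.17, -0.36, 1.55],  [-0.24, -0.5, 2.16]] + [[0.27, 0.38, 0.12], [0.41, 0.58, 0.18], [0.89, 1.25, 0.39]] + [[-0.00,0.0,0.0], [-0.08,0.06,0.0], [0.04,-0.03,-0.0]]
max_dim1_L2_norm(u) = 9.81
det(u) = 2.08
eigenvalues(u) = [(1.94+2.11j), (1.94-2.11j), (0.25+0j)]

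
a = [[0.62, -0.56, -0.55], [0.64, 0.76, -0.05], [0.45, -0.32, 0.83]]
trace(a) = 2.21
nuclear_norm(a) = 2.99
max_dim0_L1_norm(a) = 1.71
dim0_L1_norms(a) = [1.71, 1.64, 1.43]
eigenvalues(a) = [(0.61+0.79j), (0.61-0.79j), (0.99+0j)]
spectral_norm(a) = 1.00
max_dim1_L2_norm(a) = 1.0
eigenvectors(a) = [[-0.70+0.00j, (-0.7-0j), -0.17+0.00j], [0.08+0.54j, 0.08-0.54j, -0.63+0.00j], [-0.09+0.45j, (-0.09-0.45j), 0.76+0.00j]]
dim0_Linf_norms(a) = [0.64, 0.76, 0.83]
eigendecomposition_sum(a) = [[(0.3+0.38j), (-0.33+0.19j), -0.21+0.24j],  [(0.27-0.27j), (0.18+0.24j), 0.21+0.14j],  [(0.29-0.14j), (0.08+0.24j), 0.13+0.17j]] + [[(0.3-0.38j), -0.33-0.19j, (-0.21-0.24j)], [(0.27+0.27j), (0.18-0.24j), 0.21-0.14j], [(0.29+0.14j), (0.08-0.24j), (0.13-0.17j)]] + [[0.03-0.00j, 0.11+0.00j, -0.13-0.00j], [0.11-0.00j, (0.4+0j), -0.47-0.00j], [-0.13+0.00j, (-0.48-0j), (0.57+0j)]]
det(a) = 0.99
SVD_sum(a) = [[0.65, -0.64, -0.35],[-0.03, 0.03, 0.02],[0.14, -0.14, -0.08]] + [[-0.09,  -0.03,  -0.12], [0.32,  0.11,  0.39], [0.52,  0.17,  0.64]] + [[0.06, 0.11, -0.08], [0.36, 0.62, -0.46], [-0.21, -0.36, 0.27]]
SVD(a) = [[-0.98, 0.15, -0.15], [0.05, -0.51, -0.86], [-0.21, -0.84, 0.49]] @ diag([1.0004660703617152, 0.9977486372642071, 0.9937632006129058]) @ [[-0.67, 0.65, 0.36], [-0.62, -0.21, -0.76], [-0.42, -0.73, 0.54]]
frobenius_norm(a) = 1.73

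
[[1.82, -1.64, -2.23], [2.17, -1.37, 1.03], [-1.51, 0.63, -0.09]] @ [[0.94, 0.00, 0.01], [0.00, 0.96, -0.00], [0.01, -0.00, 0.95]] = [[1.69, -1.57, -2.1], [2.05, -1.32, 1.00], [-1.42, 0.60, -0.1]]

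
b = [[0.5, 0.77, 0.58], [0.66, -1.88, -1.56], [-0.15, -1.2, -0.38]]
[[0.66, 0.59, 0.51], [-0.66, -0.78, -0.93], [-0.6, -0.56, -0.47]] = b @ [[0.52, 0.37, 0.2], [0.37, 0.34, 0.25], [0.20, 0.25, 0.38]]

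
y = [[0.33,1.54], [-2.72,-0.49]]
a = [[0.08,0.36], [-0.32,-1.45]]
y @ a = [[-0.47, -2.11], [-0.06, -0.27]]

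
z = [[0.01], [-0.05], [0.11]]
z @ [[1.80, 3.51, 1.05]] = [[0.02, 0.04, 0.01], [-0.09, -0.18, -0.05], [0.2, 0.39, 0.12]]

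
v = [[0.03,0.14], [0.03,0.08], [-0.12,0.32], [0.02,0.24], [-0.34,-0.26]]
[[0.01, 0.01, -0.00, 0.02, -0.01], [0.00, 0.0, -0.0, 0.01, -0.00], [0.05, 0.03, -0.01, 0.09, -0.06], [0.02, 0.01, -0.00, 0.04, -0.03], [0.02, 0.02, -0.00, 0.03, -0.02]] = v@ [[-0.13,-0.10,0.02,-0.23,0.16], [0.10,0.07,-0.02,0.18,-0.12]]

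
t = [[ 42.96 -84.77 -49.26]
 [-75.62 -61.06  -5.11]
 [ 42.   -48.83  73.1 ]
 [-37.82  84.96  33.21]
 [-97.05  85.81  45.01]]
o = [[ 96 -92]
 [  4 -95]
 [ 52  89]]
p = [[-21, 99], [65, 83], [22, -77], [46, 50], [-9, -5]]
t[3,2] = 33.21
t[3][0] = -37.82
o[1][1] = -95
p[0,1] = 99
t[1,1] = -61.06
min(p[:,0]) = -21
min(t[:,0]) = -97.05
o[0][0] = 96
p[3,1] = 50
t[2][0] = 42.0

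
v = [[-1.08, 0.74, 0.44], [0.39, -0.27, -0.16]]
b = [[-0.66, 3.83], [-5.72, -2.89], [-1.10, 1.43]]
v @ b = [[-4.00, -5.65],[1.46, 2.05]]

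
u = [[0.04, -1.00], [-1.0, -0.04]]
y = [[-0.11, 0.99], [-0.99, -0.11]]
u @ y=[[0.99,0.15],[0.15,-0.99]]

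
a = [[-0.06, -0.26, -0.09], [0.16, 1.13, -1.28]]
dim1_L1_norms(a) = [0.41, 2.57]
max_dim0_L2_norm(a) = 1.28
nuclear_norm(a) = 1.98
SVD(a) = [[-0.07, 1.00],[1.00, 0.07]] @ diag([1.7184947909978456, 0.2587965481092638]) @ [[0.10, 0.67, -0.74], [-0.19, -0.72, -0.67]]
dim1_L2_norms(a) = [0.28, 1.71]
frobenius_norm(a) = 1.74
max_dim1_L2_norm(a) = 1.71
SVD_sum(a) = [[-0.01, -0.07, 0.08], [0.16, 1.14, -1.27]] + [[-0.05, -0.19, -0.17], [-0.00, -0.01, -0.01]]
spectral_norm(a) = 1.72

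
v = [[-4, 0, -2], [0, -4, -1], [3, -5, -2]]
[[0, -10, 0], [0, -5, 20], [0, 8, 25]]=v @ [[0, 4, 0], [0, 2, -5], [0, -3, 0]]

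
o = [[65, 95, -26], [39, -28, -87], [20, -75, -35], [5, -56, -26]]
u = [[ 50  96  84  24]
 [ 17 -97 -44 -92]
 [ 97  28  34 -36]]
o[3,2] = -26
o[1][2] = -87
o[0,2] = -26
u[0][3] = 24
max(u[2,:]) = 97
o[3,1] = -56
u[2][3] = -36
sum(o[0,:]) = 134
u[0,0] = 50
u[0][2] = 84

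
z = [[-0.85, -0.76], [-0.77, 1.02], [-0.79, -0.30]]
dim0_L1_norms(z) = [2.41, 2.08]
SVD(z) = [[-0.75, 0.33], [-0.27, -0.95], [-0.60, 0.01]] @ diag([1.4054024871188187, 1.2931913428415143]) @ [[0.94, 0.34], [0.34, -0.94]]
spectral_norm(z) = 1.41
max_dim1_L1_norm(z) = 1.79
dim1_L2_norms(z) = [1.14, 1.28, 0.85]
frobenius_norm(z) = 1.91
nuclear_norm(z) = 2.70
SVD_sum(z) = [[-0.99, -0.36], [-0.35, -0.13], [-0.79, -0.29]] + [[0.14, -0.4], [-0.42, 1.15], [0.00, -0.01]]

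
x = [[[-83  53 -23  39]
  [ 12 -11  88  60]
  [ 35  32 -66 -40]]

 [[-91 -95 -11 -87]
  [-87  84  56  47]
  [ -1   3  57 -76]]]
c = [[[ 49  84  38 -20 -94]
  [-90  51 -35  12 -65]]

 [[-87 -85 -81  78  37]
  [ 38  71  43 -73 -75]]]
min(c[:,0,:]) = -94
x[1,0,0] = -91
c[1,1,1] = 71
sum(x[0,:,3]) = 59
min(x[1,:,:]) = -95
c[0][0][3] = -20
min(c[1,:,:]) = -87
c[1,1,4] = -75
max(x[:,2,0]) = 35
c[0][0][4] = -94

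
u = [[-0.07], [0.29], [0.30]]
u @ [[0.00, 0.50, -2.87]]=[[0.00, -0.04, 0.2], [0.0, 0.14, -0.83], [0.0, 0.15, -0.86]]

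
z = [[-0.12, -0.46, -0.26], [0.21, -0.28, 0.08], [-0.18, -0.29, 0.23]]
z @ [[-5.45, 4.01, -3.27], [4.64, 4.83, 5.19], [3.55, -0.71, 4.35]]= [[-2.4, -2.52, -3.13], [-2.16, -0.57, -1.79], [0.45, -2.29, 0.08]]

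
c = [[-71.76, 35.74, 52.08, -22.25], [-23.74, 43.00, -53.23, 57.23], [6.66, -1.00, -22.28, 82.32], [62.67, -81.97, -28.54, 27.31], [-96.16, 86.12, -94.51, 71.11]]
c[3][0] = 62.67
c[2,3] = 82.32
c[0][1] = 35.74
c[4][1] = 86.12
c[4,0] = -96.16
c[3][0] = 62.67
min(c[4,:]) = -96.16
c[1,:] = [-23.74, 43.0, -53.23, 57.23]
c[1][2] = -53.23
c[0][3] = -22.25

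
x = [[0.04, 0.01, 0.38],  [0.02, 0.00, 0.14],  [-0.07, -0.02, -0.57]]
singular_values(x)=[0.7, 0.01, 0.01]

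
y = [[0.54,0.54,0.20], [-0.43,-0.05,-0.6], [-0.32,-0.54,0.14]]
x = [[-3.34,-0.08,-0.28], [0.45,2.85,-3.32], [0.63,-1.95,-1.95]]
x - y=[[-3.88, -0.62, -0.48],[0.88, 2.90, -2.72],[0.95, -1.41, -2.09]]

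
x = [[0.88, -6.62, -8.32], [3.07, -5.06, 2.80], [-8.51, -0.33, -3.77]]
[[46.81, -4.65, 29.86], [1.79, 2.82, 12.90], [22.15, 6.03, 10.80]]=x @ [[-0.96, -1.12, -0.74], [-2.85, -0.69, -3.49], [-3.46, 0.99, -0.89]]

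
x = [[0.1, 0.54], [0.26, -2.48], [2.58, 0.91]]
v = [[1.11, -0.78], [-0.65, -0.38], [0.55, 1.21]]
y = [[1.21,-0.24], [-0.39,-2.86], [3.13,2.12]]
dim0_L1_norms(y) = [4.73, 5.22]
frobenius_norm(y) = 4.91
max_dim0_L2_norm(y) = 3.57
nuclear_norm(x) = 5.25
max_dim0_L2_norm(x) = 2.7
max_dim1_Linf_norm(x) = 2.58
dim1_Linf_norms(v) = [1.11, 0.65, 1.21]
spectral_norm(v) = 1.49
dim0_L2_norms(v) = [1.4, 1.49]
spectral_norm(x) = 2.96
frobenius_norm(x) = 3.74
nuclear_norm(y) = 6.56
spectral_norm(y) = 4.42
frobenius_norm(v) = 2.04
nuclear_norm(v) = 2.89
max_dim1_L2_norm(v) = 1.36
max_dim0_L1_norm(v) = 2.37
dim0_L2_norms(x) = [2.59, 2.7]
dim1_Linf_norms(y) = [1.21, 2.86, 3.13]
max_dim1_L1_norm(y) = 5.25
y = x + v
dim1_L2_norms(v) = [1.36, 0.75, 1.33]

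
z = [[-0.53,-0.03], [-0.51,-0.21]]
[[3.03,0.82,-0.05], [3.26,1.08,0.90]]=z @ [[-5.62, -1.45, 0.40], [-1.86, -1.62, -5.28]]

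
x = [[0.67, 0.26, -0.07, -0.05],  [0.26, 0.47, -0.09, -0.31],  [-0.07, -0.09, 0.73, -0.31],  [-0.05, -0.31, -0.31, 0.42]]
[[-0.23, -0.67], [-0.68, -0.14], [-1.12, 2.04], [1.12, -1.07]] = x@[[0.34, -0.6], [-2.43, -0.91], [-2.06, 1.79], [-0.60, -1.96]]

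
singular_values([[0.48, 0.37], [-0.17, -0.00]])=[0.62, 0.1]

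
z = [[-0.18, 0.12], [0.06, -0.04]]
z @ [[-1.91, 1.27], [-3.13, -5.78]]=[[-0.03, -0.92], [0.01, 0.31]]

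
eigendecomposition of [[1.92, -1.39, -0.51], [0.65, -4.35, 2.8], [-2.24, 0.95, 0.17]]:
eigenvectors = [[-0.71,-0.46,0.2], [0.2,-0.58,0.97], [0.68,-0.67,-0.10]]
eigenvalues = [2.8, -0.56, -4.5]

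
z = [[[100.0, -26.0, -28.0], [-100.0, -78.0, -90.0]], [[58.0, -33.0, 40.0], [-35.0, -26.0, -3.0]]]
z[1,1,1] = -26.0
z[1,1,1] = -26.0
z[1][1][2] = -3.0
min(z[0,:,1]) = -78.0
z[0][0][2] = -28.0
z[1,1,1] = -26.0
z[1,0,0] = 58.0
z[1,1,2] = -3.0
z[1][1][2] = -3.0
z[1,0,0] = 58.0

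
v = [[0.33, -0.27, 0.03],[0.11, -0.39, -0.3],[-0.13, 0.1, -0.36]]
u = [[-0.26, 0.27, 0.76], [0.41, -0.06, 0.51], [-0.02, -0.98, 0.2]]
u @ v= [[-0.15, 0.04, -0.36], [0.06, -0.04, -0.15], [-0.14, 0.41, 0.22]]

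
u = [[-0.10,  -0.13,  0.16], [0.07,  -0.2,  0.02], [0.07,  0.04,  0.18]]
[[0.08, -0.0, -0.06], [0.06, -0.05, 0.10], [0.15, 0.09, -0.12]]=u@[[0.40,0.18,0.21], [-0.07,0.33,-0.51], [0.69,0.37,-0.65]]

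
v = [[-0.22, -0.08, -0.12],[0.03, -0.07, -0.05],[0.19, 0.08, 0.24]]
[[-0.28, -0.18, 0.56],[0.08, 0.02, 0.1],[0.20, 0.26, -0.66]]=v@[[1.53, 0.6, -1.44], [-0.36, -0.58, -1.25], [-0.26, 0.82, -1.21]]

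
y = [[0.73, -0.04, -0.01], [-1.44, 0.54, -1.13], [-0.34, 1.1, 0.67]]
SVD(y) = [[-0.30,0.06,-0.95],[0.94,0.20,-0.28],[0.17,-0.98,-0.12]] @ diag([2.010232377445896, 1.3140249216017155, 0.42837401190761454]) @ [[-0.81,  0.35,  -0.47], [0.07,  -0.74,  -0.67], [-0.58,  -0.58,  0.57]]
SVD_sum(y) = [[0.49, -0.21, 0.28], [-1.53, 0.67, -0.88], [-0.28, 0.12, -0.16]] + [[0.01, -0.06, -0.06], [0.02, -0.2, -0.18], [-0.09, 0.95, 0.86]] + [[0.24, 0.24, -0.23], [0.07, 0.07, -0.07], [0.03, 0.03, -0.03]]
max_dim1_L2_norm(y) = 1.91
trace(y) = 1.94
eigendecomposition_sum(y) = [[0.77-0.00j, (-0.01+0j), (0.03-0j)], [(0.18-0j), (-0+0j), (0.01-0j)], [(-1.01+0j), (0.01-0j), -0.03+0.00j]] + [[-0.02-0.02j, -0.02+0.02j, (-0.02-0.02j)], [-0.81+0.28j, (0.27+0.56j), (-0.57+0.31j)], [0.34+0.79j, (0.54-0.31j), (0.35+0.55j)]] + [[(-0.02+0.02j), -0.02-0.02j, -0.02+0.02j], [-0.81-0.28j, (0.27-0.56j), (-0.57-0.31j)], [0.34-0.79j, (0.54+0.31j), 0.35-0.55j]]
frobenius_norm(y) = 2.44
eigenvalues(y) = [(0.73+0j), (0.6+1.09j), (0.6-1.09j)]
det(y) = 1.13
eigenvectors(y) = [[(-0.6+0j), -0.02+0.01j, -0.02-0.01j], [-0.14+0.00j, (-0.05+0.7j), (-0.05-0.7j)], [0.79+0.00j, 0.71+0.00j, 0.71-0.00j]]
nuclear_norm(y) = 3.75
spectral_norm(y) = 2.01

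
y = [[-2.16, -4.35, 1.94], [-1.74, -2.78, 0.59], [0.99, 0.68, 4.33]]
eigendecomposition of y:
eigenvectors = [[0.82, 0.85, 0.27], [0.56, -0.52, 0.01], [-0.12, -0.12, 0.96]]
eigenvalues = [-5.44, 0.22, 4.61]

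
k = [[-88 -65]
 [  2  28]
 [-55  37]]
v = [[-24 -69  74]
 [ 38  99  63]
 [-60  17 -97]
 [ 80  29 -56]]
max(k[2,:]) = 37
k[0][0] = -88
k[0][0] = -88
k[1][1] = 28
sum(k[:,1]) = 0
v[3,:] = [80, 29, -56]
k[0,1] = -65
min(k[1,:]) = 2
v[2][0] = -60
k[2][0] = -55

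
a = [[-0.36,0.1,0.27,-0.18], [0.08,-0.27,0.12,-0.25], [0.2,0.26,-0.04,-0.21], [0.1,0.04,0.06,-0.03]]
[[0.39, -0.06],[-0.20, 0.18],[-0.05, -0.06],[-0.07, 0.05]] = a@[[-0.91, 0.41], [0.5, -0.38], [0.05, 0.53], [-0.01, 0.09]]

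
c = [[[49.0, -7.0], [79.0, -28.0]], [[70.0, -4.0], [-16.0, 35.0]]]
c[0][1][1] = -28.0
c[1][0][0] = 70.0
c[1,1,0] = -16.0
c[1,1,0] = -16.0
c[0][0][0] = 49.0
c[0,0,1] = -7.0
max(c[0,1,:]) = 79.0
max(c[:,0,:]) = 70.0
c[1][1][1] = 35.0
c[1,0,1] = -4.0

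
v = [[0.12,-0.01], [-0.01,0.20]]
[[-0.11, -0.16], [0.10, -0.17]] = v@ [[-0.89, -1.43], [0.44, -0.92]]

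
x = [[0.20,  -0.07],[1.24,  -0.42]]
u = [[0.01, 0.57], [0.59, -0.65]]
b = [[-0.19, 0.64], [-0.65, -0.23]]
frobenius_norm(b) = 0.96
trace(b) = -0.42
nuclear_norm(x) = 1.33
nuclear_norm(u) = 1.33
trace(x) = -0.22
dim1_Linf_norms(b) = [0.64, 0.65]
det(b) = 0.46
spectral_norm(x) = 1.33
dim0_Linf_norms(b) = [0.65, 0.64]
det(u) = -0.34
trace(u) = -0.64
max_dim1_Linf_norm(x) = 1.24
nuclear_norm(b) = 1.36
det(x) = 0.00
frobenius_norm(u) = 1.05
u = b + x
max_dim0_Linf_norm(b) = 0.65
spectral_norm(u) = 0.99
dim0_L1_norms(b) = [0.84, 0.87]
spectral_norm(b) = 0.70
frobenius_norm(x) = 1.33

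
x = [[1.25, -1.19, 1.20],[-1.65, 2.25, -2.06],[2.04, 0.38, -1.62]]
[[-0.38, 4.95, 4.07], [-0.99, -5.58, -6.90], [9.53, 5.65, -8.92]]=x@[[-0.11, 4.44, -0.43],  [-7.68, 3.44, 1.48],  [-7.82, 2.91, 5.31]]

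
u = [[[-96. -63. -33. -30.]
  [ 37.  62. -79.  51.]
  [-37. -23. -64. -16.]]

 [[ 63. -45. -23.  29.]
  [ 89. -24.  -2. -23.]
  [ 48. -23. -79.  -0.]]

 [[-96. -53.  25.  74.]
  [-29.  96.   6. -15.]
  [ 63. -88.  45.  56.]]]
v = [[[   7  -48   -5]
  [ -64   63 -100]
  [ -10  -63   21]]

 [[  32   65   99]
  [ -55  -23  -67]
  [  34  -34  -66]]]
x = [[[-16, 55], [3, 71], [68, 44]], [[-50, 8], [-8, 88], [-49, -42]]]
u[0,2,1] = -23.0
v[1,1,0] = -55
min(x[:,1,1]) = 71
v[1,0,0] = 32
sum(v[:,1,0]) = -119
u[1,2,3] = -0.0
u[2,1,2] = 6.0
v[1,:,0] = [32, -55, 34]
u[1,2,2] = -79.0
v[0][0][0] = 7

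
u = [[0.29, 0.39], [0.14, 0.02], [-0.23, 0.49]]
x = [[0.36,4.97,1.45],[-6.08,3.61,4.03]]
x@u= [[0.47, 0.95], [-2.18, -0.32]]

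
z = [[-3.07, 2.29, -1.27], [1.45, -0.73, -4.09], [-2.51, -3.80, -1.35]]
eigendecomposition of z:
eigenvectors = [[0.34+0.00j, -0.48-0.38j, (-0.48+0.38j)], [(0.68+0j), (0.63+0j), 0.63-0.00j], [-0.65+0.00j, (0.42-0.22j), 0.42+0.22j]]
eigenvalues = [(3.92+0j), (-4.54+0.57j), (-4.54-0.57j)]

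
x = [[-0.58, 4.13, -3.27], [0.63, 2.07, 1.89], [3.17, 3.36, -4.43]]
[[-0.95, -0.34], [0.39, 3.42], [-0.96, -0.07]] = x @ [[0.06, 0.49], [-0.04, 0.69], [0.23, 0.89]]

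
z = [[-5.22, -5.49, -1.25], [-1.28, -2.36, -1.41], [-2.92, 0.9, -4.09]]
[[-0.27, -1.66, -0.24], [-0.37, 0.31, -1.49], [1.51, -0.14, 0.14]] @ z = [[4.23, 5.18, 3.66], [5.89, -0.04, 6.12], [-8.11, -7.83, -2.26]]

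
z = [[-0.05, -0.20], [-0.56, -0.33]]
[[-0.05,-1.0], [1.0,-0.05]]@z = [[0.56,  0.34], [-0.02,  -0.18]]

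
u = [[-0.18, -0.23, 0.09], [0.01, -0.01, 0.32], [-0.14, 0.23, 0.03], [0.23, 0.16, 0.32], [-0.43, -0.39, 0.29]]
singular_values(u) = [0.74, 0.5, 0.27]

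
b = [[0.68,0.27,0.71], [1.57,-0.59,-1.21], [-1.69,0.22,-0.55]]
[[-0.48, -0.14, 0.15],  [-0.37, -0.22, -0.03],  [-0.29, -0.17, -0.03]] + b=[[0.20, 0.13, 0.86],[1.2, -0.81, -1.24],[-1.98, 0.05, -0.58]]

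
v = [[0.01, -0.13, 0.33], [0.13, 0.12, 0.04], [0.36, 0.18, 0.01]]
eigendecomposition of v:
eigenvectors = [[0.69,-0.54,0.39], [-0.14,-0.40,-0.88], [-0.71,-0.74,-0.27]]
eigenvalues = [-0.3, 0.37, 0.07]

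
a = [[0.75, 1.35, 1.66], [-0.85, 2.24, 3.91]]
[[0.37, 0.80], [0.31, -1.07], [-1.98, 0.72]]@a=[[-0.4, 2.29, 3.74], [1.14, -1.98, -3.67], [-2.1, -1.06, -0.47]]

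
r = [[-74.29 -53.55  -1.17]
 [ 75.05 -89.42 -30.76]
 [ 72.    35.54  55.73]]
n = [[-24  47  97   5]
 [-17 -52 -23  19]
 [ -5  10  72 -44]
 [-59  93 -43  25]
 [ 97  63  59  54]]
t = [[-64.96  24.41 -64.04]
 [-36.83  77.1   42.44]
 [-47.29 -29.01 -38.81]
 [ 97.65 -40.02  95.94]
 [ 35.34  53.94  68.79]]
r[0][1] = -53.55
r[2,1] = 35.54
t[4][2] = 68.79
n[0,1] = 47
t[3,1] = -40.02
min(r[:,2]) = -30.76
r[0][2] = -1.17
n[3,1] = 93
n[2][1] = 10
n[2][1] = 10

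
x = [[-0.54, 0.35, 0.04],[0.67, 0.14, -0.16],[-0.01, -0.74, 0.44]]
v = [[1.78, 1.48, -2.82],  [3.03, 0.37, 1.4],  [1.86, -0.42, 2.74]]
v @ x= [[0.06, 2.92, -1.41], [-1.40, 0.08, 0.68], [-1.31, -1.44, 1.35]]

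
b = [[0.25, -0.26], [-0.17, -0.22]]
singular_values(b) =[0.37, 0.27]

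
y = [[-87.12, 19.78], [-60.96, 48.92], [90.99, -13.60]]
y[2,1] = -13.6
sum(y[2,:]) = 77.39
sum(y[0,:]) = -67.34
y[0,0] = -87.12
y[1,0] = -60.96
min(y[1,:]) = -60.96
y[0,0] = -87.12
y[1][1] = 48.92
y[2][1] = -13.6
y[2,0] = 90.99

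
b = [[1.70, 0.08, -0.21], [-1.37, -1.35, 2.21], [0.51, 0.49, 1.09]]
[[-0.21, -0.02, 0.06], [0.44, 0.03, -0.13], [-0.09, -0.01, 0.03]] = b@[[-0.11, -0.01, 0.03], [-0.15, -0.01, 0.05], [0.04, 0.00, -0.01]]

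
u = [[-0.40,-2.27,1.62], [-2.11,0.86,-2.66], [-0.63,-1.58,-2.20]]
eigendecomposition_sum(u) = [[0.75,-1.52,1.01], [-0.99,2.00,-1.32], [0.21,-0.42,0.28]] + [[-1.29, -0.89, 0.46], [0.11, 0.07, -0.04], [1.12, 0.77, -0.40]] + [[0.14, 0.14, 0.15], [-1.23, -1.21, -1.30], [-1.96, -1.93, -2.08]]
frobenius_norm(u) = 5.29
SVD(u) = [[0.41, 0.74, -0.54], [-0.80, 0.01, -0.6], [-0.43, 0.68, 0.59]] @ diag([4.266814092876495, 2.8490271265084384, 1.2709216849395577]) @ [[0.42,-0.22,0.88],[-0.26,-0.96,-0.11],[0.87,-0.18,-0.46]]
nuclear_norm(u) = 8.39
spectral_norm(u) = 4.27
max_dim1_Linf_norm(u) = 2.66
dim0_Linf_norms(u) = [2.11, 2.27, 2.66]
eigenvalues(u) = [3.03, -1.62, -3.14]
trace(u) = -1.74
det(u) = 15.45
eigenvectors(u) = [[-0.6, 0.75, -0.06], [0.78, -0.06, 0.53], [-0.17, -0.65, 0.85]]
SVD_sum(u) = [[0.74, -0.38, 1.54], [-1.44, 0.75, -3.01], [-0.78, 0.41, -1.63]] + [[-0.55,-2.01,-0.24], [-0.01,-0.03,-0.00], [-0.50,-1.85,-0.22]] + [[-0.59, 0.12, 0.32], [-0.66, 0.14, 0.35], [0.66, -0.14, -0.35]]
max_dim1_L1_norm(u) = 5.63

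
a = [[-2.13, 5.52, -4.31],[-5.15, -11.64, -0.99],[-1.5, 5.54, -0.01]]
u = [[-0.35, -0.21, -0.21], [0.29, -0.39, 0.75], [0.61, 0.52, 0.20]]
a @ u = [[-0.28,-3.95,3.73], [-2.18,5.11,-7.85], [2.13,-1.85,4.47]]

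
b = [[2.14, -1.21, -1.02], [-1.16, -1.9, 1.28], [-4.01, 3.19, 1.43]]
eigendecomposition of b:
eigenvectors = [[0.47, -0.51, -0.09],[-0.25, -0.25, -0.84],[-0.85, -0.82, 0.54]]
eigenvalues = [4.61, -0.09, -2.85]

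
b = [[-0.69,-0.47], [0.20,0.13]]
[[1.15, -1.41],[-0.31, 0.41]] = b @ [[0.24, 2.5], [-2.79, -0.66]]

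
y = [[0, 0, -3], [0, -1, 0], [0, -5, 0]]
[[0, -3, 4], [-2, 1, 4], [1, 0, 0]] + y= [[0, -3, 1], [-2, 0, 4], [1, -5, 0]]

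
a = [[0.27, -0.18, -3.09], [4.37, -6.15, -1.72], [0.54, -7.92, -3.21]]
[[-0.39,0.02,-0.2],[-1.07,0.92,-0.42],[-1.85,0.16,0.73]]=a @ [[0.07, 0.20, -0.26], [0.19, -0.01, -0.13], [0.12, 0.01, 0.05]]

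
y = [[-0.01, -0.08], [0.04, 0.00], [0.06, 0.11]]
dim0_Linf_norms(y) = [0.06, 0.11]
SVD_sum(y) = [[-0.03, -0.07], [0.01, 0.01], [0.05, 0.11]] + [[0.02, -0.01], [0.03, -0.01], [0.01, -0.0]]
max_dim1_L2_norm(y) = 0.13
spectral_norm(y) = 0.15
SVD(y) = [[-0.52, -0.53],  [0.11, -0.82],  [0.85, -0.22]] @ diag([0.14770119906416618, 0.0445461086404589]) @ [[0.41, 0.91],[-0.91, 0.41]]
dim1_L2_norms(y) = [0.08, 0.04, 0.13]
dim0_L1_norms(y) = [0.11, 0.19]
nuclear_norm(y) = 0.19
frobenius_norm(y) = 0.15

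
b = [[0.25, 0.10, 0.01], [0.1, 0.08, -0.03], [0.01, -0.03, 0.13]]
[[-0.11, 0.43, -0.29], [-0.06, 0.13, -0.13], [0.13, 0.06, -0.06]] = b @ [[-0.66,  2.08,  -0.87], [0.47,  -0.88,  -0.71], [1.16,  0.11,  -0.56]]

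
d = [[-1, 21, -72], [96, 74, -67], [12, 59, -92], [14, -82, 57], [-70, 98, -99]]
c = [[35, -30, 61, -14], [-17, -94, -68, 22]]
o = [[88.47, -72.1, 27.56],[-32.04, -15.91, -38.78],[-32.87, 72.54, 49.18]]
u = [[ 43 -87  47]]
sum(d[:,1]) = 170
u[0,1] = -87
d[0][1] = 21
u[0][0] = 43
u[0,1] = -87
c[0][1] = -30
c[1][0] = -17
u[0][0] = 43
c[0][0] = 35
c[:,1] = [-30, -94]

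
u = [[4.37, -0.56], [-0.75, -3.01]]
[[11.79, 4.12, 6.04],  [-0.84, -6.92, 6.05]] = u@ [[2.65,  1.20,  1.09], [-0.38,  2.0,  -2.28]]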